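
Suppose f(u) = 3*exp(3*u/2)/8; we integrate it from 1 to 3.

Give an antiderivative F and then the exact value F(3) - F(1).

Antiderivative: F(u) = exp(3*u/2)/4; value = -exp(3/2)/4 + exp(9/2)/4

A candidate is checked by its d/du: the result must match f(u).
F(u) = exp(3*u/2)/4 is an antiderivative of f.
Check: d/du[exp(3*u/2)/4] = 3*exp(3*u/2)/8 = f(u).
F(3) = exp(9/2)/4; F(1) = exp(3/2)/4.
Integral = F(3) - F(1) = -exp(3/2)/4 + exp(9/2)/4.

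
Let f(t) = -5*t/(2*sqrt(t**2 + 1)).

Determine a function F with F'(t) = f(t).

An antiderivative is F(t) = -5*sqrt(t**2 + 1)/2.

The substitution u = t**2 + 1 works: f is exactly (dF/du)*(du/dt) for that inner function.
Check: d/dt[-5*sqrt(t**2 + 1)/2] = -5*t/(2*sqrt(t**2 + 1)) = f(t).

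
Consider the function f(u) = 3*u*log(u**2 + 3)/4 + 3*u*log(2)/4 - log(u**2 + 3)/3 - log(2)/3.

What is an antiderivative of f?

The integrand splits into summands that can be handled one at a time.
Check: d/du[(-9*u**2 + u*(9*u - 8)*log(2*u**2 + 6) + 16*u + 27*log(u**2 + 3) - 16*sqrt(3)*atan(sqrt(3)*u/3))/24] = 3*u*log(u**2 + 3)/4 + 3*u*log(2)/4 - log(u**2 + 3)/3 - log(2)/3 = f(u).

An antiderivative is F(u) = (-9*u**2 + u*(9*u - 8)*log(2*u**2 + 6) + 16*u + 27*log(u**2 + 3) - 16*sqrt(3)*atan(sqrt(3)*u/3))/24.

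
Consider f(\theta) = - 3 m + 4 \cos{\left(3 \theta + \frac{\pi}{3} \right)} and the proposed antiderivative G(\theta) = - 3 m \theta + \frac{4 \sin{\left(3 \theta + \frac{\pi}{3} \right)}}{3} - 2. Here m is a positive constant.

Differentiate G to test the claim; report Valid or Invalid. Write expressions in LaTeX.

Valid: G'(\theta) = f(\theta).

d/d\theta[G] = - 3 m + 4 \cos{\left(3 \theta + \frac{\pi}{3} \right)}
This equals f(\theta) exactly, so the claim holds.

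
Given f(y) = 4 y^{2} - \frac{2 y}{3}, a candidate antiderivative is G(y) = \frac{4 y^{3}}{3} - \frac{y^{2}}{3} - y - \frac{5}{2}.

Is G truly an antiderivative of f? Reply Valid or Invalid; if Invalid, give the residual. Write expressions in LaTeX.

d/dy[G] = 4 y^{2} - \frac{2 y}{3} - 1
d/dy[G] - f(y) = -1 != 0.

Invalid: d/dy[G] - f = -1, which is not 0.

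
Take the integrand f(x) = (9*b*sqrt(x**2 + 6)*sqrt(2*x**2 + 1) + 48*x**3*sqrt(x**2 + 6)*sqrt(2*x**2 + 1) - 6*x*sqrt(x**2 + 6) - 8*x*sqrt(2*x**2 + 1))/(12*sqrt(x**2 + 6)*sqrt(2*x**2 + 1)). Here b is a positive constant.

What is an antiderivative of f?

An antiderivative is F(x) = 3*b*x/4 + x**4 - 2*sqrt(x**2 + 6)/3 - sqrt(2*x**2 + 1)/4.

An antiderivative F(x) passes only if d/dx[F] lands on f(x) exactly.
Check: d/dx[3*b*x/4 + x**4 - 2*sqrt(x**2 + 6)/3 - sqrt(2*x**2 + 1)/4] = (9*b*sqrt(x**2 + 6)*sqrt(2*x**2 + 1) + 48*x**3*sqrt(x**2 + 6)*sqrt(2*x**2 + 1) - 6*x*sqrt(x**2 + 6) - 8*x*sqrt(2*x**2 + 1))/(12*sqrt(x**2 + 6)*sqrt(2*x**2 + 1)) = f(x).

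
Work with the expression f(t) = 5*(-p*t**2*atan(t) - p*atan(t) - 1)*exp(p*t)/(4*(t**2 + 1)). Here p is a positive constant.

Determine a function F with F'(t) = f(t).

An antiderivative is F(t) = -5*exp(p*t)*atan(t)/4.

Recognize the product-rule pattern: f = u'v + uv' with u = -5*atan(t)/4, v = exp(p*t), so integration by parts undoes it.
Check: d/dt[-5*exp(p*t)*atan(t)/4] = (-5*p*t**2*exp(p*t)*atan(t) - 5*p*exp(p*t)*atan(t) - 5*exp(p*t))/(4*t**2 + 4), which equals f(t).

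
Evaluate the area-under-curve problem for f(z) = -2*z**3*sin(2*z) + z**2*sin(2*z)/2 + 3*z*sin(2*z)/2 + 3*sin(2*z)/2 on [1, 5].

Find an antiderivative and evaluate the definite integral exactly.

The integrand splits into summands that can be handled one at a time.
F(z) = z**3*cos(2*z) - 3*z**2*sin(2*z)/2 - z**2*cos(2*z)/4 + z*sin(2*z)/4 - 9*z*cos(2*z)/4 + 9*sin(2*z)/8 - 5*cos(2*z)/8 is an antiderivative of f.
Check: d/dz[z**3*cos(2*z) - 3*z**2*sin(2*z)/2 - z**2*cos(2*z)/4 + z*sin(2*z)/4 - 9*z*cos(2*z)/4 + 9*sin(2*z)/8 - 5*cos(2*z)/8] = -2*z**3*sin(2*z) + z**2*sin(2*z)/2 + 3*z*sin(2*z)/2 + 3*sin(2*z)/2 = f(z).
F(5) = 855*cos(10)/8 - 281*sin(10)/8; F(1) = -sin(2)/8 - 17*cos(2)/8.
Integral = F(5) - F(1) = 855*cos(10)/8 + 17*cos(2)/8 + sin(2)/8 - 281*sin(10)/8.

Antiderivative: F(z) = z**3*cos(2*z) - 3*z**2*sin(2*z)/2 - z**2*cos(2*z)/4 + z*sin(2*z)/4 - 9*z*cos(2*z)/4 + 9*sin(2*z)/8 - 5*cos(2*z)/8; value = 855*cos(10)/8 + 17*cos(2)/8 + sin(2)/8 - 281*sin(10)/8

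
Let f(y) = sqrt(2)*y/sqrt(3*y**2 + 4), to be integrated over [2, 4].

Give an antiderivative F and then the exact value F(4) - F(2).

Antiderivative: F(y) = 2*sqrt(3*y**2/2 + 2)/3; value = -4*sqrt(2)/3 + 2*sqrt(26)/3

The substitution u = 3*y**2/2 + 2 works: f is exactly (dF/du)*(du/dy) for that inner function.
F(y) = 2*sqrt(3*y**2/2 + 2)/3 is an antiderivative of f.
Check: d/dy[2*sqrt(3*y**2/2 + 2)/3] = sqrt(2)*y/sqrt(3*y**2 + 4) = f(y).
F(4) = 2*sqrt(26)/3; F(2) = 4*sqrt(2)/3.
Integral = F(4) - F(2) = -4*sqrt(2)/3 + 2*sqrt(26)/3.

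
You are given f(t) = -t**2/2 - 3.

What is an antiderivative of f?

An antiderivative is F(t) = -t*(t**2 + 18)/6.

A candidate is checked by its d/dt: the result must match f(t).
Check: d/dt[-t*(t**2 + 18)/6] = -t**2/2 - 3 = f(t).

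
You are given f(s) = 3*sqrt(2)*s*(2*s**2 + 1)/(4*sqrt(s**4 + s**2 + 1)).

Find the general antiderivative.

f matches the chain-rule pattern g'(h)*h' with inner function h(s) = 2*s**4 + 2*s**2 + 2; substituting u = h(s) collapses the integral.
Check: d/ds[3*sqrt(2)*sqrt((s**2 - s + 1)*(s**2 + s + 1))/4] = (6*sqrt(2)*s**3*sqrt(s**4 + s**2 + 1) + 3*sqrt(2)*s*sqrt(s**4 + s**2 + 1))/(4*s**4 + 4*s**2 + 4), which equals f(s).

F(s) = 3*sqrt(2)*sqrt((s**2 - s + 1)*(s**2 + s + 1))/4 + C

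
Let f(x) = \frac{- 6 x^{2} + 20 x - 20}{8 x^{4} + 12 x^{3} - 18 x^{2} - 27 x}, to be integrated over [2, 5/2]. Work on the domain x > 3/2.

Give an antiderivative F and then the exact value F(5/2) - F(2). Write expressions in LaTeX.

The denominator factors as x \left(2 x - 3\right) \left(2 x + 3\right)^{2}; partial fractions split f into directly integrable pieces: - \frac{17}{12 \left(2 x + 3\right)} - \frac{127}{18 \left(2 x + 3\right)^{2}} - \frac{7}{108 \left(2 x - 3\right)} + \frac{20}{27 x}.
F(x) = \frac{20 \log{\left(x \right)}}{27} - \frac{7 \log{\left(x - \frac{3}{2} \right)}}{216} - \frac{17 \log{\left(x + \frac{3}{2} \right)}}{24} + \frac{127}{72 x + 108} is an antiderivative of f.
Check: d/dx[\frac{20 \log{\left(x \right)}}{27} - \frac{7 \log{\left(x - \frac{3}{2} \right)}}{216} - \frac{17 \log{\left(x + \frac{3}{2} \right)}}{24} + \frac{127}{72 x + 108}] = \frac{- 6 x^{2} + 20 x - 20}{8 x^{4} + 12 x^{3} - 18 x^{2} - 27 x} = f(x).
F(5/2) = - \frac{17 \log{\left(4 \right)}}{24} + \frac{127}{288} + \frac{20 \log{\left(\frac{5}{2} \right)}}{27}; F(2) = - \frac{17 \log{\left(\frac{7}{2} \right)}}{24} + \frac{127}{252} + \frac{167 \log{\left(2 \right)}}{216}.
Integral = F(5/2) - F(2) = - \frac{17 \log{\left(4 \right)}}{24} - \frac{167 \log{\left(2 \right)}}{216} - \frac{127}{2016} + \frac{20 \log{\left(\frac{5}{2} \right)}}{27} + \frac{17 \log{\left(\frac{7}{2} \right)}}{24}.

Antiderivative: F(x) = \frac{20 \log{\left(x \right)}}{27} - \frac{7 \log{\left(x - \frac{3}{2} \right)}}{216} - \frac{17 \log{\left(x + \frac{3}{2} \right)}}{24} + \frac{127}{72 x + 108}; value = - \frac{17 \log{\left(4 \right)}}{24} - \frac{167 \log{\left(2 \right)}}{216} - \frac{127}{2016} + \frac{20 \log{\left(\frac{5}{2} \right)}}{27} + \frac{17 \log{\left(\frac{7}{2} \right)}}{24}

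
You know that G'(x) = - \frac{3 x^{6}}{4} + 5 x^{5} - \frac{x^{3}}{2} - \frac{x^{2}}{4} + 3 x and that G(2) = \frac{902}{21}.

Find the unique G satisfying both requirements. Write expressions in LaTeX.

Integrate term by term and add the pieces.
A general antiderivative is - \frac{3 x^{7}}{28} + \frac{5 x^{6}}{6} - \frac{x^{4}}{8} - \frac{x^{3}}{12} + \frac{3 x^{2}}{2} + C.
The condition gives C = \frac{902}{21} - (\frac{902}{21}) = 0.
So G(x) = - \frac{3 x^{7}}{28} + \frac{5 x^{6}}{6} - \frac{x^{4}}{8} - \frac{x^{3}}{12} + \frac{3 x^{2}}{2}.
Check: d/dx[- \frac{3 x^{7}}{28} + \frac{5 x^{6}}{6} - \frac{x^{4}}{8} - \frac{x^{3}}{12} + \frac{3 x^{2}}{2}] = - \frac{3 x^{6}}{4} + 5 x^{5} - \frac{x^{3}}{2} - \frac{x^{2}}{4} + 3 x = G'(x).

G(x) = - \frac{3 x^{7}}{28} + \frac{5 x^{6}}{6} - \frac{x^{4}}{8} - \frac{x^{3}}{12} + \frac{3 x^{2}}{2}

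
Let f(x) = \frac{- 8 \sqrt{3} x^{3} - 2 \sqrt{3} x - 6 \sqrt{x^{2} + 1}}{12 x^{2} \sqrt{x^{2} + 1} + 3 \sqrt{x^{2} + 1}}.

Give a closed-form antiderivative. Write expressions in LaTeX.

An antiderivative is F(x) = - \frac{2 \sqrt{3 x^{2} + 3}}{3} - \operatorname{atan}{\left(2 x \right)}.

Whatever form F(x) takes, F'(x) = f(x) is non-negotiable.
Check: d/dx[- \frac{2 \sqrt{3 x^{2} + 3}}{3} - \operatorname{atan}{\left(2 x \right)}] = \frac{- 8 \sqrt{3} x^{3} - 2 \sqrt{3} x - 6 \sqrt{x^{2} + 1}}{12 x^{2} \sqrt{x^{2} + 1} + 3 \sqrt{x^{2} + 1}} = f(x).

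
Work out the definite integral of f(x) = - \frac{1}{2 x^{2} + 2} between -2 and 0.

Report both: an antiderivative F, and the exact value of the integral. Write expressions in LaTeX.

Antiderivative: F(x) = - \frac{\operatorname{atan}{\left(x \right)}}{2}; value = - \frac{\operatorname{atan}{\left(2 \right)}}{2}

Check any antiderivative F(x) by computing F'(x) and comparing it with f(x).
F(x) = - \frac{\operatorname{atan}{\left(x \right)}}{2} is an antiderivative of f.
Check: d/dx[- \frac{\operatorname{atan}{\left(x \right)}}{2}] = - \frac{1}{2 x^{2} + 2} = f(x).
F(0) = 0; F(-2) = \frac{\operatorname{atan}{\left(2 \right)}}{2}.
Integral = F(0) - F(-2) = - \frac{\operatorname{atan}{\left(2 \right)}}{2}.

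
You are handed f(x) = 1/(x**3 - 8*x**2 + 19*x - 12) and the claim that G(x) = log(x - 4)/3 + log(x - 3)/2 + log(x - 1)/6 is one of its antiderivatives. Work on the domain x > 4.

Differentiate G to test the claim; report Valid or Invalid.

Invalid: d/dx[G] - f = 1/(x - 3), which is not 0.

d/dx[G] = (x**2 - 5*x + 5)/(x**3 - 8*x**2 + 19*x - 12)
d/dx[G] - f(x) = 1/(x - 3) != 0.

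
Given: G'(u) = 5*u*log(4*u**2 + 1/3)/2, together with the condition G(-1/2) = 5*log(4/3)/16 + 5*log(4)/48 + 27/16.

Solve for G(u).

G(u) = 5*u**2*log(4*u**2 + 1/3)/4 - 5*u**2/4 + 5*log(12*u**2 + 1)/48 + 2

Any candidate G(u) must reproduce the stated G'(u) exactly.
A general antiderivative is 5*u**2*log(4*u**2 + 1/3)/4 - 5*u**2/4 + 5*log(12*u**2 + 1)/48 + C.
The condition gives C = 5*log(4/3)/16 + 5*log(4)/48 + 27/16 - (-5/16 + 5*log(4/3)/16 + 5*log(4)/48) = 2.
So G(u) = 5*u**2*log(4*u**2 + 1/3)/4 - 5*u**2/4 + 5*log(12*u**2 + 1)/48 + 2.
Check: d/du[5*u**2*log(4*u**2 + 1/3)/4 - 5*u**2/4 + 5*log(12*u**2 + 1)/48 + 2] = 5*u*log(4*u**2 + 1/3)/2 = G'(u).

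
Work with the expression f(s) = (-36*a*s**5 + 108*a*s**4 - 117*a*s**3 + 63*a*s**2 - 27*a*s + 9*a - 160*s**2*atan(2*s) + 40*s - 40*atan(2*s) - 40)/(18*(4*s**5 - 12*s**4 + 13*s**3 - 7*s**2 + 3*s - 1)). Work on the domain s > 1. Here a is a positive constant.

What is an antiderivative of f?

An antiderivative is F(s) = -(9*a*s**3 - 18*a*s**2 + 9*a*s - 20*atan(2*s))/(18*(s - 1)**2).

Differentiate the proposed F(s) back; it has to land on f(s) exactly.
Check: d/ds[-(9*a*s**3 - 18*a*s**2 + 9*a*s - 20*atan(2*s))/(18*(s - 1)**2)] = (-36*a*s**5 + 108*a*s**4 - 117*a*s**3 + 63*a*s**2 - 27*a*s + 9*a - 160*s**2*atan(2*s) + 40*s - 40*atan(2*s) - 40)/(72*s**5 - 216*s**4 + 234*s**3 - 126*s**2 + 54*s - 18), which equals f(s).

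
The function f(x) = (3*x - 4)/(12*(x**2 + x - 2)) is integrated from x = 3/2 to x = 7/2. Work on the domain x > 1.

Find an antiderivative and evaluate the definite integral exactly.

Factor the denominator (12*(x - 1)*(x + 2)) and decompose: f = 5/(18*(x + 2)) - 1/(36*(x - 1)); each piece integrates to a log, atan, or power term.
F(x) = -log(x - 1)/36 + 5*log(x + 2)/18 is an antiderivative of f.
Check: d/dx[-log(x - 1)/36 + 5*log(x + 2)/18] = (3*x - 4)/(12*x**2 + 12*x - 24), which equals f(x).
F(7/2) = -log(5/2)/36 + 5*log(11/2)/18; F(3/2) = log(2)/36 + 5*log(7/2)/18.
Integral = F(7/2) - F(3/2) = -5*log(7/2)/18 - log(5/2)/36 - log(2)/36 + 5*log(11/2)/18.

Antiderivative: F(x) = -log(x - 1)/36 + 5*log(x + 2)/18; value = -5*log(7/2)/18 - log(5/2)/36 - log(2)/36 + 5*log(11/2)/18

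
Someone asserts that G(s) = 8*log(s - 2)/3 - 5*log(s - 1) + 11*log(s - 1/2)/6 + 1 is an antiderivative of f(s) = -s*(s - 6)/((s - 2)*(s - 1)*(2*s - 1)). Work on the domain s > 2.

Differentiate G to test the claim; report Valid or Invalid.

Valid - the claim checks out under differentiation.

d/ds[G] = (-s**2 + 6*s)/(2*s**3 - 7*s**2 + 7*s - 2)
This equals f(s) exactly, so the claim holds.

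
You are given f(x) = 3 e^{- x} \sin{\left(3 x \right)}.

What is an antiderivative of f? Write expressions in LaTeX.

An antiderivative is F(x) = \frac{3 \left(- \sin{\left(3 x \right)} - 3 \cos{\left(3 x \right)}\right) e^{- x}}{10}.

Differentiate the proposed F(x) back; it has to land on f(x) exactly.
Check: d/dx[\frac{3 \left(- \sin{\left(3 x \right)} - 3 \cos{\left(3 x \right)}\right) e^{- x}}{10}] = 3 e^{- x} \sin{\left(3 x \right)} = f(x).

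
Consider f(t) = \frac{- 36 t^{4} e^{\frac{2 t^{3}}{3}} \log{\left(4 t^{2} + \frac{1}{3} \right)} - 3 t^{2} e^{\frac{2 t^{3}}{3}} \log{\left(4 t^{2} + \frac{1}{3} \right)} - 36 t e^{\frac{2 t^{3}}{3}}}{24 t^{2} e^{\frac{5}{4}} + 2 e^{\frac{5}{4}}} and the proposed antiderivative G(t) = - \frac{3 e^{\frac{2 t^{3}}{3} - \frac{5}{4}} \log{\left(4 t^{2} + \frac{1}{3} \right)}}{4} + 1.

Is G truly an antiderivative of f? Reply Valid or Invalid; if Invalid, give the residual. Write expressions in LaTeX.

Valid - differentiating G returns exactly f.

d/dt[G] = \frac{- \frac{36 t^{4} e^{\frac{2 t^{3}}{3}} \log{\left(4 t^{2} + \frac{1}{3} \right)}}{e^{\frac{5}{4}}} - \frac{3 t^{2} e^{\frac{2 t^{3}}{3}} \log{\left(4 t^{2} + \frac{1}{3} \right)}}{e^{\frac{5}{4}}} - \frac{36 t e^{\frac{2 t^{3}}{3}}}{e^{\frac{5}{4}}}}{24 t^{2} + 2}
This equals f(t) exactly, so the claim holds.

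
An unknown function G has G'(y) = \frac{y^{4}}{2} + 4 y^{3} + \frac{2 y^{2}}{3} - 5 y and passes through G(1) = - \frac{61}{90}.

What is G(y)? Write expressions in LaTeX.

G(y) = \frac{9 y^{5} + 90 y^{4} + 20 y^{3} - 225 y^{2} + 45}{90}

Integrate term by term and add the pieces.
A general antiderivative is \frac{y^{5}}{10} + y^{4} + \frac{2 y^{3}}{9} - \frac{5 y^{2}}{2} + C.
The condition gives C = - \frac{61}{90} - (- \frac{53}{45}) = \frac{1}{2}.
So G(y) = \frac{9 y^{5} + 90 y^{4} + 20 y^{3} - 225 y^{2} + 45}{90}.
Check: d/dy[\frac{9 y^{5} + 90 y^{4} + 20 y^{3} - 225 y^{2} + 45}{90}] = \frac{y^{4}}{2} + 4 y^{3} + \frac{2 y^{2}}{3} - 5 y = G'(y).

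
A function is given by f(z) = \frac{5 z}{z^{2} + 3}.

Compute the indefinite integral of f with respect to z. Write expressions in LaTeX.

F(z) = \frac{5 \log{\left(z^{2} + 3 \right)}}{2} + C

f matches the chain-rule pattern g'(h)*h' with inner function h(z) = z^{2} + 3; substituting u = h(z) collapses the integral.
Check: d/dz[\frac{5 \log{\left(z^{2} + 3 \right)}}{2}] = \frac{5 z}{z^{2} + 3} = f(z).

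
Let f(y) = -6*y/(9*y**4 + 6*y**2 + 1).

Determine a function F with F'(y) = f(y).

An antiderivative is F(y) = 1/(3*y**2 + 1).

The substitution u = y**2 + 1/3 works: f is exactly (dF/du)*(du/dy) for that inner function.
Check: d/dy[1/(3*y**2 + 1)] = -6*y/(9*y**4 + 6*y**2 + 1) = f(y).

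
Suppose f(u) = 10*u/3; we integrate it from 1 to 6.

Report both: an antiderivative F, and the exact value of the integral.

A candidate is checked by its d/du: the result must match f(u).
F(u) = 5*u**2/3 is an antiderivative of f.
Check: d/du[5*u**2/3] = 10*u/3 = f(u).
F(6) = 60; F(1) = 5/3.
Integral = F(6) - F(1) = 175/3.

Antiderivative: F(u) = 5*u**2/3; value = 175/3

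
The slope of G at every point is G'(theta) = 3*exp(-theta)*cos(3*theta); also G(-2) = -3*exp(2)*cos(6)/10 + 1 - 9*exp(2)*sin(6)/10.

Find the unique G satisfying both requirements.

Check a candidate G(theta) by differentiating: d/dtheta[G] must match the given G'(theta).
A general antiderivative is 9*exp(-theta)*sin(3*theta)/10 - 3*exp(-theta)*cos(3*theta)/10 + C.
The condition gives C = -3*exp(2)*cos(6)/10 + 1 - 9*exp(2)*sin(6)/10 - (-3*exp(2)*cos(6)/10 - 9*exp(2)*sin(6)/10) = 1.
So G(theta) = (10*exp(theta) + 9*sin(3*theta) - 3*cos(3*theta))*exp(-theta)/10.
Check: d/dtheta[(10*exp(theta) + 9*sin(3*theta) - 3*cos(3*theta))*exp(-theta)/10] = 3*exp(-theta)*cos(3*theta) = G'(theta).

G(theta) = (10*exp(theta) + 9*sin(3*theta) - 3*cos(3*theta))*exp(-theta)/10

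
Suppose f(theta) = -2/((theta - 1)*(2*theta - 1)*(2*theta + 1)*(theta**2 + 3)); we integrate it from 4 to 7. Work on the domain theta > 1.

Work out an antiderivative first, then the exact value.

The denominator factors as (theta - 1)*(2*theta - 1)*(2*theta + 1)*(theta**2 + 3); partial fractions split f into directly integrable pieces: -(theta + 1)/(26*(theta**2 + 3)) - 8/(39*(2*theta + 1)) + 8/(13*(2*theta - 1)) - 1/(6*(theta - 1)).
F(theta) = -log(theta - 1)/6 + 4*log(theta - 1/2)/13 - 4*log(theta + 1/2)/39 - log(theta**2 + 3)/52 - sqrt(3)*atan(sqrt(3)*theta/3)/78 is an antiderivative of f.
Check: d/dtheta[-log(theta - 1)/6 + 4*log(theta - 1/2)/13 - 4*log(theta + 1/2)/39 - log(theta**2 + 3)/52 - sqrt(3)*atan(sqrt(3)*theta/3)/78] = -2/(4*theta**5 - 4*theta**4 + 11*theta**3 - 11*theta**2 - 3*theta + 3), which equals f(theta).
F(7) = -log(6)/6 - 4*log(15/2)/39 - log(52)/52 - sqrt(3)*atan(7*sqrt(3)/3)/78 + 4*log(13/2)/13; F(4) = -log(3)/6 - 4*log(9/2)/39 - log(19)/52 - sqrt(3)*atan(4*sqrt(3)/3)/78 + 4*log(7/2)/13.
Integral = F(7) - F(4) = -4*log(7/2)/13 - log(6)/6 - 4*log(15/2)/39 - log(52)/52 - sqrt(3)*atan(7*sqrt(3)/3)/78 + sqrt(3)*atan(4*sqrt(3)/3)/78 + log(19)/52 + 4*log(9/2)/39 + log(3)/6 + 4*log(13/2)/13.

Antiderivative: F(theta) = -log(theta - 1)/6 + 4*log(theta - 1/2)/13 - 4*log(theta + 1/2)/39 - log(theta**2 + 3)/52 - sqrt(3)*atan(sqrt(3)*theta/3)/78; value = -4*log(7/2)/13 - log(6)/6 - 4*log(15/2)/39 - log(52)/52 - sqrt(3)*atan(7*sqrt(3)/3)/78 + sqrt(3)*atan(4*sqrt(3)/3)/78 + log(19)/52 + 4*log(9/2)/39 + log(3)/6 + 4*log(13/2)/13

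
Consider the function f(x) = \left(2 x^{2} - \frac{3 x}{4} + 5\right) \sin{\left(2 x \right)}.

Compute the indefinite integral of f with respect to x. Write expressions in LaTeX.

An antiderivative F(x) passes only if d/dx[F] lands on f(x) exactly.
Check: d/dx[- \frac{16 x^{2} \cos{\left(2 x \right)} - 16 x \sin{\left(2 x \right)} - 6 x \cos{\left(2 x \right)} + 3 \sin{\left(2 x \right)} + 32 \cos{\left(2 x \right)}}{16}] = 2 x^{2} \sin{\left(2 x \right)} - \frac{3 x \sin{\left(2 x \right)}}{4} + 5 \sin{\left(2 x \right)}, which equals f(x).

F(x) = - \frac{16 x^{2} \cos{\left(2 x \right)} - 16 x \sin{\left(2 x \right)} - 6 x \cos{\left(2 x \right)} + 3 \sin{\left(2 x \right)} + 32 \cos{\left(2 x \right)}}{16} + C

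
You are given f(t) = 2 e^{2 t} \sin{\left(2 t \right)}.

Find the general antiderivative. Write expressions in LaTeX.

For F(t) to be correct the identity F'(t) - f(t) = 0 must hold.
Check: d/dt[\frac{e^{2 t} \sin{\left(2 t \right)}}{2} - \frac{e^{2 t} \cos{\left(2 t \right)}}{2}] = 2 e^{2 t} \sin{\left(2 t \right)} = f(t).

F(t) = \frac{e^{2 t} \sin{\left(2 t \right)}}{2} - \frac{e^{2 t} \cos{\left(2 t \right)}}{2} + C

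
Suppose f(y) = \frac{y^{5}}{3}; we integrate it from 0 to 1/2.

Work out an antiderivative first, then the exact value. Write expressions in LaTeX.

Antiderivative: F(y) = \frac{y^{6}}{18}; value = \frac{1}{1152}

Whatever form F(y) takes, F'(y) = f(y) is non-negotiable.
F(y) = \frac{y^{6}}{18} is an antiderivative of f.
Check: d/dy[\frac{y^{6}}{18}] = \frac{y^{5}}{3} = f(y).
F(1/2) = \frac{1}{1152}; F(0) = 0.
Integral = F(1/2) - F(0) = \frac{1}{1152}.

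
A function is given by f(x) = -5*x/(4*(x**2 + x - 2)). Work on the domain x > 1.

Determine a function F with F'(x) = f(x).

Factor the denominator (4*(x - 1)*(x + 2)) and decompose: f = -5/(6*(x + 2)) - 5/(12*(x - 1)); each piece integrates to a log, atan, or power term.
Check: d/dx[-5*log(x - 1)/12 - 5*log(x + 2)/6] = -5*x/(4*x**2 + 4*x - 8), which equals f(x).

An antiderivative is F(x) = -5*log(x - 1)/12 - 5*log(x + 2)/6.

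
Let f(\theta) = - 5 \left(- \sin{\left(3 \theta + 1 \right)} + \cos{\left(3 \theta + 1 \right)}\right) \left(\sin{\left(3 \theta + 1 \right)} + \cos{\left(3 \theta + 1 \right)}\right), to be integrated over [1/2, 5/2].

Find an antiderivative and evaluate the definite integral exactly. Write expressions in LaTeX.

Recognize the product-rule pattern: f = u'v + uv' with u = - \frac{5 \cos{\left(3 \theta + 1 \right)}}{3}, v = \sin{\left(3 \theta + 1 \right)}, so integration by parts undoes it.
F(\theta) = - \frac{5 \sin{\left(3 \theta + 1 \right)} \cos{\left(3 \theta + 1 \right)}}{3} is an antiderivative of f.
Check: d/d\theta[- \frac{5 \sin{\left(3 \theta + 1 \right)} \cos{\left(3 \theta + 1 \right)}}{3}] = 5 \sin^{2}{\left(3 \theta + 1 \right)} - 5 \cos^{2}{\left(3 \theta + 1 \right)}, which equals f(\theta).
F(5/2) = - \frac{5 \sin{\left(\frac{17}{2} \right)} \cos{\left(\frac{17}{2} \right)}}{3}; F(1/2) = - \frac{5 \sin{\left(\frac{5}{2} \right)} \cos{\left(\frac{5}{2} \right)}}{3}.
Integral = F(5/2) - F(1/2) = \frac{5 \sin{\left(\frac{5}{2} \right)} \cos{\left(\frac{5}{2} \right)}}{3} - \frac{5 \sin{\left(\frac{17}{2} \right)} \cos{\left(\frac{17}{2} \right)}}{3}.

Antiderivative: F(\theta) = - \frac{5 \sin{\left(3 \theta + 1 \right)} \cos{\left(3 \theta + 1 \right)}}{3}; value = \frac{5 \sin{\left(\frac{5}{2} \right)} \cos{\left(\frac{5}{2} \right)}}{3} - \frac{5 \sin{\left(\frac{17}{2} \right)} \cos{\left(\frac{17}{2} \right)}}{3}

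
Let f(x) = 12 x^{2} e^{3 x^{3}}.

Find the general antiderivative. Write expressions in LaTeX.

F(x) = \frac{4 e^{3 x^{3}}}{3} + C

The substitution u = 3 x^{3} works: f is exactly (dF/du)*(du/dx) for that inner function.
Check: d/dx[\frac{4 e^{3 x^{3}}}{3}] = 12 x^{2} e^{3 x^{3}} = f(x).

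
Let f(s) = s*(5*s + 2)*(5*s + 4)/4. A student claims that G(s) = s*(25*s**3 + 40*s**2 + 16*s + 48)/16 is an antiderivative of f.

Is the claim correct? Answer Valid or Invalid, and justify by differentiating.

d/ds[G] = 25*s**3/4 + 15*s**2/2 + 2*s + 3
d/ds[G] - f(s) = 3 != 0.

Invalid: d/ds[G] - f = 3, which is not 0.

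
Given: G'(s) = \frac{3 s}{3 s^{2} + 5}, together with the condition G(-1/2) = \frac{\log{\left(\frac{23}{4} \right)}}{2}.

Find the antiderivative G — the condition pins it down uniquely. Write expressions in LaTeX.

G(s) = \frac{\log{\left(3 s^{2} + 5 \right)}}{2}

The substitution u = 3 s^{2} + 5 works: G'(s) is exactly (dG/du)*(du/ds) for that inner function.
A general antiderivative is \frac{\log{\left(3 s^{2} + 5 \right)}}{2} + C.
The condition gives C = \frac{\log{\left(\frac{23}{4} \right)}}{2} - (\frac{\log{\left(\frac{23}{4} \right)}}{2}) = 0.
So G(s) = \frac{\log{\left(3 s^{2} + 5 \right)}}{2}.
Check: d/ds[\frac{\log{\left(3 s^{2} + 5 \right)}}{2}] = \frac{3 s}{3 s^{2} + 5} = G'(s).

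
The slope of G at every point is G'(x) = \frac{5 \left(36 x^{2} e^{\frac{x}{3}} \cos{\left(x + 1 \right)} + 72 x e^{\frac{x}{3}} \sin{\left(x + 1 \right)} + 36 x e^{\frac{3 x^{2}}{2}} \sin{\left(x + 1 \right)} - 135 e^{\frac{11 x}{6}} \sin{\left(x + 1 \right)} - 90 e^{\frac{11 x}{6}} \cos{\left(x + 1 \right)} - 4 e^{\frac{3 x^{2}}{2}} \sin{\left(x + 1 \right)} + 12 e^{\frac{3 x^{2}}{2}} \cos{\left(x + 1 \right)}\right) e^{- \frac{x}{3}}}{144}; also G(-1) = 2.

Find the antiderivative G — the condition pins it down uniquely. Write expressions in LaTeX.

Recognize the product-rule pattern: G'(x) = u'v + uv' with u = \frac{5 x^{2}}{4} - \frac{25 e^{\frac{3 x}{2}}}{8} + \frac{5 e^{\frac{3 x^{2}}{2} - \frac{x}{3}}}{12}, v = \sin{\left(x + 1 \right)}, so integration by parts undoes it.
A general antiderivative is \frac{5 \left(x^{2} - \frac{5 e^{\frac{3 x}{2}}}{2} + \frac{e^{\frac{3 x^{2}}{2} - \frac{x}{3}}}{3}\right) \sin{\left(x + 1 \right)}}{4} + C.
The condition gives C = 2 - (0) = 2.
So G(x) = \frac{5 \left(6 x^{2} - 15 e^{\frac{3 x}{2}} + 2 e^{\frac{3 x^{2}}{2} - \frac{x}{3}}\right) \sin{\left(x + 1 \right)} + 48}{24}.
Check: d/dx[\frac{5 \left(6 x^{2} - 15 e^{\frac{3 x}{2}} + 2 e^{\frac{3 x^{2}}{2} - \frac{x}{3}}\right) \sin{\left(x + 1 \right)} + 48}{24}] = \frac{5 x^{2} \cos{\left(x + 1 \right)}}{4} + \frac{5 x \sin{\left(x + 1 \right)}}{2} + \frac{5 x e^{- \frac{x}{3}} e^{\frac{3 x^{2}}{2}} \sin{\left(x + 1 \right)}}{4} - \frac{75 e^{\frac{3 x}{2}} \sin{\left(x + 1 \right)}}{16} - \frac{25 e^{\frac{3 x}{2}} \cos{\left(x + 1 \right)}}{8} - \frac{5 e^{- \frac{x}{3}} e^{\frac{3 x^{2}}{2}} \sin{\left(x + 1 \right)}}{36} + \frac{5 e^{- \frac{x}{3}} e^{\frac{3 x^{2}}{2}} \cos{\left(x + 1 \right)}}{12}, which equals G'(x).

G(x) = \frac{5 \left(6 x^{2} - 15 e^{\frac{3 x}{2}} + 2 e^{\frac{3 x^{2}}{2} - \frac{x}{3}}\right) \sin{\left(x + 1 \right)} + 48}{24}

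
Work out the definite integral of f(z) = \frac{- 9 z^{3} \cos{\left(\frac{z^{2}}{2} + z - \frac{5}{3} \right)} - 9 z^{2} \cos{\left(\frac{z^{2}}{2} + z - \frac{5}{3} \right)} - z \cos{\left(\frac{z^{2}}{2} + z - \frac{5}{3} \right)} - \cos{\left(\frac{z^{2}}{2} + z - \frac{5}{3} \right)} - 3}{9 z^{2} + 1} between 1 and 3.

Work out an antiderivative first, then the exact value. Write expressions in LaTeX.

Antiderivative: F(z) = - \sin{\left(\frac{z^{2}}{2} + z - \frac{5}{3} \right)} - \operatorname{atan}{\left(3 z \right)}; value = - \operatorname{atan}{\left(9 \right)} - \sin{\left(\frac{1}{6} \right)} - \sin{\left(\frac{35}{6} \right)} + \operatorname{atan}{\left(3 \right)}

Whatever form F(z) takes, F'(z) = f(z) is non-negotiable.
F(z) = - \sin{\left(\frac{z^{2}}{2} + z - \frac{5}{3} \right)} - \operatorname{atan}{\left(3 z \right)} is an antiderivative of f.
Check: d/dz[- \sin{\left(\frac{z^{2}}{2} + z - \frac{5}{3} \right)} - \operatorname{atan}{\left(3 z \right)}] = \frac{- 9 z^{3} \cos{\left(\frac{z^{2}}{2} + z - \frac{5}{3} \right)} - 9 z^{2} \cos{\left(\frac{z^{2}}{2} + z - \frac{5}{3} \right)} - z \cos{\left(\frac{z^{2}}{2} + z - \frac{5}{3} \right)} - \cos{\left(\frac{z^{2}}{2} + z - \frac{5}{3} \right)} - 3}{9 z^{2} + 1} = f(z).
F(3) = - \operatorname{atan}{\left(9 \right)} - \sin{\left(\frac{35}{6} \right)}; F(1) = - \operatorname{atan}{\left(3 \right)} + \sin{\left(\frac{1}{6} \right)}.
Integral = F(3) - F(1) = - \operatorname{atan}{\left(9 \right)} - \sin{\left(\frac{1}{6} \right)} - \sin{\left(\frac{35}{6} \right)} + \operatorname{atan}{\left(3 \right)}.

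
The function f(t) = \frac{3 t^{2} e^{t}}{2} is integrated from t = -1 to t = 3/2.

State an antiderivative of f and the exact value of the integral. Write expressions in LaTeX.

Antiderivative: F(t) = \frac{\left(3 t^{2} - 6 t + 6\right) e^{t}}{2}; value = - \frac{15}{2 e} + \frac{15 e^{\frac{3}{2}}}{8}

Recognize the product-rule pattern: f = u'v + uv' with u = \frac{3 t^{2}}{2} - 3 t + 3, v = e^{t}, so integration by parts undoes it.
F(t) = \frac{\left(3 t^{2} - 6 t + 6\right) e^{t}}{2} is an antiderivative of f.
Check: d/dt[\frac{\left(3 t^{2} - 6 t + 6\right) e^{t}}{2}] = \frac{3 t^{2} e^{t}}{2} = f(t).
F(3/2) = \frac{15 e^{\frac{3}{2}}}{8}; F(-1) = \frac{15}{2 e}.
Integral = F(3/2) - F(-1) = - \frac{15}{2 e} + \frac{15 e^{\frac{3}{2}}}{8}.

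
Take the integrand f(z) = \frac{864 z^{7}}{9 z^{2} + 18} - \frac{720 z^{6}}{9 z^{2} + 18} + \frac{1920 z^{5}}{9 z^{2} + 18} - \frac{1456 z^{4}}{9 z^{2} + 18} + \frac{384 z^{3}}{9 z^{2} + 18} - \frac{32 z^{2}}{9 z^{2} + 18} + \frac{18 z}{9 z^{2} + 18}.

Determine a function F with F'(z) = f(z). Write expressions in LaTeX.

Integrate term by term and add the pieces.
Check: d/dz[2 \left(2 z^{2} - \frac{2 z}{3}\right)^{3} + \log{\left(2 z^{2} + 4 \right)}] = \frac{864 z^{7} - 720 z^{6} + 1920 z^{5} - 1456 z^{4} + 384 z^{3} - 32 z^{2} + 18 z}{9 z^{2} + 18}, which equals f(z).

An antiderivative is F(z) = 2 \left(2 z^{2} - \frac{2 z}{3}\right)^{3} + \log{\left(2 z^{2} + 4 \right)}.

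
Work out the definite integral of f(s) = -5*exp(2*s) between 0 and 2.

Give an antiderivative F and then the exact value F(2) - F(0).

Antiderivative: F(s) = -5*exp(2*s)/2; value = 5/2 - 5*exp(4)/2

Since d/ds undoes antidifferentiation here, F'(s) = f(s) is required of F(s).
F(s) = -5*exp(2*s)/2 is an antiderivative of f.
Check: d/ds[-5*exp(2*s)/2] = -5*exp(2*s) = f(s).
F(2) = -5*exp(4)/2; F(0) = -5/2.
Integral = F(2) - F(0) = 5/2 - 5*exp(4)/2.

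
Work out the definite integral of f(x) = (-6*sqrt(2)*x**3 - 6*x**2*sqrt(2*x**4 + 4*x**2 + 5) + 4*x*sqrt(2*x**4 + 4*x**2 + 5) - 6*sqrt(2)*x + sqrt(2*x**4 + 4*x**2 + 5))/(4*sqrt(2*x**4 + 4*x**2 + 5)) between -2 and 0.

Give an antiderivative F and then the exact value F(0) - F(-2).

Antiderivative: F(x) = (-4*x**3 + 4*x**2 + 2*x - 3*sqrt(2)*sqrt(2*x**4 + 4*x**2 + 5))/8; value = -11/2 - 3*sqrt(10)/8 + 3*sqrt(106)/8

Differentiate the proposed F(x) back; it has to land on f(x) exactly.
F(x) = (-4*x**3 + 4*x**2 + 2*x - 3*sqrt(2)*sqrt(2*x**4 + 4*x**2 + 5))/8 is an antiderivative of f.
Check: d/dx[(-4*x**3 + 4*x**2 + 2*x - 3*sqrt(2)*sqrt(2*x**4 + 4*x**2 + 5))/8] = (-6*sqrt(2)*x**3 - 6*x**2*sqrt(2*x**4 + 4*x**2 + 5) + 4*x*sqrt(2*x**4 + 4*x**2 + 5) - 6*sqrt(2)*x + sqrt(2*x**4 + 4*x**2 + 5))/(4*sqrt(2*x**4 + 4*x**2 + 5)) = f(x).
F(0) = -3*sqrt(10)/8; F(-2) = 11/2 - 3*sqrt(106)/8.
Integral = F(0) - F(-2) = -11/2 - 3*sqrt(10)/8 + 3*sqrt(106)/8.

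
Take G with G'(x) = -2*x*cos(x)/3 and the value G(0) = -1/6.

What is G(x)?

G(x) = -2*x*sin(x)/3 - 2*cos(x)/3 + 1/2

A candidate passes only if d/dx[G] lands on the given G'(x) exactly.
A general antiderivative is -2*x*sin(x)/3 - 2*cos(x)/3 + C.
The condition gives C = -1/6 - (-2/3) = 1/2.
So G(x) = -2*x*sin(x)/3 - 2*cos(x)/3 + 1/2.
Check: d/dx[-2*x*sin(x)/3 - 2*cos(x)/3 + 1/2] = -2*x*cos(x)/3 = G'(x).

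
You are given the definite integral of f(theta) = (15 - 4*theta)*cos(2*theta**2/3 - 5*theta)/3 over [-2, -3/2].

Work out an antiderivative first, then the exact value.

f matches the chain-rule pattern g'(h)*h' with inner function h(theta) = 2*theta**2/3 - 5*theta; substituting u = h(theta) collapses the integral.
F(theta) = -sin(2*theta**2/3 - 5*theta) is an antiderivative of f.
Check: d/dtheta[-sin(2*theta**2/3 - 5*theta)] = -4*theta*cos(2*theta**2/3 - 5*theta)/3 + 5*cos(2*theta**2/3 - 5*theta), which equals f(theta).
F(-3/2) = -sin(9); F(-2) = -sin(38/3).
Integral = F(-3/2) - F(-2) = -sin(9) + sin(38/3).

Antiderivative: F(theta) = -sin(2*theta**2/3 - 5*theta); value = -sin(9) + sin(38/3)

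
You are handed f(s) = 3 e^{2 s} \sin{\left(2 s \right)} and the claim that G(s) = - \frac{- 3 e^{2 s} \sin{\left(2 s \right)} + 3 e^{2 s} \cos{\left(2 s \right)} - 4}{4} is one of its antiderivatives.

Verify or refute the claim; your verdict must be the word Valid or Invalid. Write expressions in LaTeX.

d/ds[G] = 3 e^{2 s} \sin{\left(2 s \right)}
This equals f(s) exactly, so the claim holds.

Valid: G'(s) = f(s).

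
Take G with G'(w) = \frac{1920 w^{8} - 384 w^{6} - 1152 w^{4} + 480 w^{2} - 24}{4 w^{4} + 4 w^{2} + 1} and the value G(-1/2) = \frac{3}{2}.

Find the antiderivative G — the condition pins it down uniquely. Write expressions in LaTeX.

A first test for any G(w): its w-derivative must equal the given G'(w).
A general antiderivative is \frac{3 w \left(4 w^{2} - 2\right)^{3}}{2 w^{2} + 1} + C.
The condition gives C = \frac{3}{2} - (1) = \frac{1}{2}.
So G(w) = \frac{2 w^{2} + 48 w \left(2 w^{2} - 1\right)^{3} + 1}{2 \left(2 w^{2} + 1\right)}.
Check: d/dw[\frac{2 w^{2} + 48 w \left(2 w^{2} - 1\right)^{3} + 1}{2 \left(2 w^{2} + 1\right)}] = \frac{1920 w^{8} - 384 w^{6} - 1152 w^{4} + 480 w^{2} - 24}{4 w^{4} + 4 w^{2} + 1} = G'(w).

G(w) = \frac{2 w^{2} + 48 w \left(2 w^{2} - 1\right)^{3} + 1}{2 \left(2 w^{2} + 1\right)}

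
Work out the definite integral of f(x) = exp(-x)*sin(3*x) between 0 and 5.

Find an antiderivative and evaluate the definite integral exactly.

A candidate is checked by its d/dx: the result must match f(x).
F(x) = (-sin(3*x) - 3*cos(3*x))*exp(-x)/10 is an antiderivative of f.
Check: d/dx[(-sin(3*x) - 3*cos(3*x))*exp(-x)/10] = exp(-x)*sin(3*x) = f(x).
F(5) = -exp(-5)*sin(15)/10 - 3*exp(-5)*cos(15)/10; F(0) = -3/10.
Integral = F(5) - F(0) = -exp(-5)*sin(15)/10 - 3*exp(-5)*cos(15)/10 + 3/10.

Antiderivative: F(x) = (-sin(3*x) - 3*cos(3*x))*exp(-x)/10; value = -exp(-5)*sin(15)/10 - 3*exp(-5)*cos(15)/10 + 3/10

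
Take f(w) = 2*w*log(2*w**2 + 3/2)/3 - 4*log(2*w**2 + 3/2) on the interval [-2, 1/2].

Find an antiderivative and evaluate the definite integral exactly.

The integrand splits into summands that can be handled one at a time.
F(w) = w**2*log(2*w**2 + 3/2)/3 - w**2/3 - 4*w*log(2*w**2 + 3/2) + 8*w + log(w**2 + 3/4)/4 - 4*sqrt(3)*atan(2*sqrt(3)*w/3) is an antiderivative of f.
Check: d/dw[w**2*log(2*w**2 + 3/2)/3 - w**2/3 - 4*w*log(2*w**2 + 3/2) + 8*w + log(w**2 + 3/4)/4 - 4*sqrt(3)*atan(2*sqrt(3)*w/3)] = 2*w*log(2*w**2 + 3/2)/3 - 4*log(2*w**2 + 3/2) = f(w).
F(1/2) = -2*sqrt(3)*pi/3 - 23*log(2)/12 + 47/12; F(-2) = -52/3 + log(19/4)/4 + 4*sqrt(3)*atan(4*sqrt(3)/3) + 28*log(19/2)/3.
Integral = F(1/2) - F(-2) = -28*log(19/2)/3 - 4*sqrt(3)*atan(4*sqrt(3)/3) - 2*sqrt(3)*pi/3 - 23*log(2)/12 - log(19/4)/4 + 85/4.

Antiderivative: F(w) = w**2*log(2*w**2 + 3/2)/3 - w**2/3 - 4*w*log(2*w**2 + 3/2) + 8*w + log(w**2 + 3/4)/4 - 4*sqrt(3)*atan(2*sqrt(3)*w/3); value = -28*log(19/2)/3 - 4*sqrt(3)*atan(4*sqrt(3)/3) - 2*sqrt(3)*pi/3 - 23*log(2)/12 - log(19/4)/4 + 85/4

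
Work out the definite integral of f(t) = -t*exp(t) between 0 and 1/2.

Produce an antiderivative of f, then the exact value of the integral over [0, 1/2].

Antiderivative: F(t) = -t*exp(t) + exp(t); value = -1 + exp(1/2)/2

Recognize the product-rule pattern: f = u'v + uv' with u = 1 - t, v = exp(t), so integration by parts undoes it.
F(t) = -t*exp(t) + exp(t) is an antiderivative of f.
Check: d/dt[-t*exp(t) + exp(t)] = -t*exp(t) = f(t).
F(1/2) = exp(1/2)/2; F(0) = 1.
Integral = F(1/2) - F(0) = -1 + exp(1/2)/2.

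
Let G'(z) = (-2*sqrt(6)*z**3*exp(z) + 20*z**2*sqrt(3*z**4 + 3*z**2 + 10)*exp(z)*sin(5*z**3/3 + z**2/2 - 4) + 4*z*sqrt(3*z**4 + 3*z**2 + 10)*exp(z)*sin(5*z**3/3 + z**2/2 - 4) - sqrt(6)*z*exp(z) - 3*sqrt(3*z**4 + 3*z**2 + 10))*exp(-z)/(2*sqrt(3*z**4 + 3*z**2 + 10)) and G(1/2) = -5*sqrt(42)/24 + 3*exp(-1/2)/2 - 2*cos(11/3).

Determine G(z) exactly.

G(z) = -sqrt(z**4/2 + z**2/2 + 5/3) - 2*cos(5*z**3/3 + z**2/2 - 4) + 3*exp(-z)/2

A candidate passes only if d/dz[G] lands on the given G'(z) exactly.
A general antiderivative is -sqrt(z**4/2 + z**2/2 + 5/3) - 2*cos(5*z**3/3 + z**2/2 - 4) + 3*exp(-z)/2 + C.
The condition gives C = -5*sqrt(42)/24 + 3*exp(-1/2)/2 - 2*cos(11/3) - (-5*sqrt(42)/24 + 3*exp(-1/2)/2 - 2*cos(11/3)) = 0.
So G(z) = -sqrt(z**4/2 + z**2/2 + 5/3) - 2*cos(5*z**3/3 + z**2/2 - 4) + 3*exp(-z)/2.
Check: d/dz[-sqrt(z**4/2 + z**2/2 + 5/3) - 2*cos(5*z**3/3 + z**2/2 - 4) + 3*exp(-z)/2] = (-2*sqrt(6)*z**3*exp(z) + 20*z**2*sqrt(3*z**4 + 3*z**2 + 10)*exp(z)*sin(5*z**3/3 + z**2/2 - 4) + 4*z*sqrt(3*z**4 + 3*z**2 + 10)*exp(z)*sin(5*z**3/3 + z**2/2 - 4) - sqrt(6)*z*exp(z) - 3*sqrt(3*z**4 + 3*z**2 + 10))*exp(-z)/(2*sqrt(3*z**4 + 3*z**2 + 10)) = G'(z).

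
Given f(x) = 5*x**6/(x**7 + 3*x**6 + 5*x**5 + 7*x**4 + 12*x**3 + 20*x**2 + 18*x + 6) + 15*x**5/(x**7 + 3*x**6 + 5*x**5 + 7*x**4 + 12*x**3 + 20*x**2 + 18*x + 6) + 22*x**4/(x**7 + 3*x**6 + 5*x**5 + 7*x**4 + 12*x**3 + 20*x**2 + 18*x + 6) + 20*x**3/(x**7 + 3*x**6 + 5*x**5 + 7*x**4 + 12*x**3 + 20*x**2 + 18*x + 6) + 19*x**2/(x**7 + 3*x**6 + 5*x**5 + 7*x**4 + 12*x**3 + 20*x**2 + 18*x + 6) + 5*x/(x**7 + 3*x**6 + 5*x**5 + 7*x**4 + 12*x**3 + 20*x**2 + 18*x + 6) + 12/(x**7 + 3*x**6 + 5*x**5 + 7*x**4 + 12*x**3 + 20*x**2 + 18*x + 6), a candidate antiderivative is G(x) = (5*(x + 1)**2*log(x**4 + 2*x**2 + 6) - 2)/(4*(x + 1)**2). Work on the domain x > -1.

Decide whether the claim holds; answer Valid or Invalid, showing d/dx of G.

d/dx[G] = (5*x**6 + 15*x**5 + 21*x**4 + 20*x**3 + 17*x**2 + 5*x + 6)/(x**7 + 3*x**6 + 5*x**5 + 7*x**4 + 12*x**3 + 20*x**2 + 18*x + 6)
d/dx[G] - f(x) = -1/(x**3 + 3*x**2 + 3*x + 1) != 0.

Invalid: d/dx[G] - f = -1/(x**3 + 3*x**2 + 3*x + 1), which is not 0.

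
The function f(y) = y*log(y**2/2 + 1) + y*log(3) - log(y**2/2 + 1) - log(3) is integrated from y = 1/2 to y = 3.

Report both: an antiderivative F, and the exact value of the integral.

Integrate term by term and add the pieces.
F(y) = (y**2*log(3*y**2/2 + 3) - y**2 - 2*y*log(3*y**2/2 + 3) + 4*y + 2*log(y**2 + 2) - 4*sqrt(2)*atan(sqrt(2)*y/2))/2 is an antiderivative of f.
Check: d/dy[(y**2*log(3*y**2/2 + 3) - y**2 - 2*y*log(3*y**2/2 + 3) + 4*y + 2*log(y**2 + 2) - 4*sqrt(2)*atan(sqrt(2)*y/2))/2] = y*log(y**2/2 + 1) + y*log(3) - log(y**2/2 + 1) - log(3) = f(y).
F(3) = -2*sqrt(2)*atan(3*sqrt(2)/2) + 3/2 + log(11) + 3*log(33/2)/2; F(1/2) = -2*sqrt(2)*atan(sqrt(2)/4) - 3*log(27/8)/8 + log(9/4) + 7/8.
Integral = F(3) - F(1/2) = -2*sqrt(2)*atan(3*sqrt(2)/2) - log(9/4) + 3*log(27/8)/8 + 5/8 + 2*sqrt(2)*atan(sqrt(2)/4) + log(11) + 3*log(33/2)/2.

Antiderivative: F(y) = (y**2*log(3*y**2/2 + 3) - y**2 - 2*y*log(3*y**2/2 + 3) + 4*y + 2*log(y**2 + 2) - 4*sqrt(2)*atan(sqrt(2)*y/2))/2; value = -2*sqrt(2)*atan(3*sqrt(2)/2) - log(9/4) + 3*log(27/8)/8 + 5/8 + 2*sqrt(2)*atan(sqrt(2)/4) + log(11) + 3*log(33/2)/2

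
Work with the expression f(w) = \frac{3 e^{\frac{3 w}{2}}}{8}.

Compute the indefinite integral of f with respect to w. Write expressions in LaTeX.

F(w) = \frac{e^{\frac{3 w}{2}}}{4} + C

Any candidate F(w) must reproduce f(w) exactly when differentiated.
Check: d/dw[\frac{e^{\frac{3 w}{2}}}{4}] = \frac{3 e^{\frac{3 w}{2}}}{8} = f(w).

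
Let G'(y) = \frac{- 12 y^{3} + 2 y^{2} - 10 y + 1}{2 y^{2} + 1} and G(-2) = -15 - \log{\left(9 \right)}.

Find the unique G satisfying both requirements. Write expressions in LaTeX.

G(y) = - 3 y^{2} + y - \log{\left(2 y^{2} + 1 \right)} - 1

A first test for any G(y): its y-derivative must equal the given G'(y).
A general antiderivative is - 3 y^{2} + y - \log{\left(2 y^{2} + 1 \right)} - 2 + C.
The condition gives C = -15 - \log{\left(9 \right)} - (-16 - \log{\left(9 \right)}) = 1.
So G(y) = - 3 y^{2} + y - \log{\left(2 y^{2} + 1 \right)} - 1.
Check: d/dy[- 3 y^{2} + y - \log{\left(2 y^{2} + 1 \right)} - 1] = \frac{- 12 y^{3} + 2 y^{2} - 10 y + 1}{2 y^{2} + 1} = G'(y).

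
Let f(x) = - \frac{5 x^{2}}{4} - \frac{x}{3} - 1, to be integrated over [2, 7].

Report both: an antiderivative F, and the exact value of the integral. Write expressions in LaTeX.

Antiderivative: F(x) = \frac{x \left(- 5 x^{2} - 2 x - 12\right)}{12}; value = - \frac{1825}{12}

Integrate term by term and add the pieces.
F(x) = \frac{x \left(- 5 x^{2} - 2 x - 12\right)}{12} is an antiderivative of f.
Check: d/dx[\frac{x \left(- 5 x^{2} - 2 x - 12\right)}{12}] = - \frac{5 x^{2}}{4} - \frac{x}{3} - 1 = f(x).
F(7) = - \frac{1897}{12}; F(2) = -6.
Integral = F(7) - F(2) = - \frac{1825}{12}.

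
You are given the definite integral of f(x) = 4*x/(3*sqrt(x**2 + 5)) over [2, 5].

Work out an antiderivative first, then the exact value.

f matches the chain-rule pattern g'(h)*h' with inner function h(x) = x**2 + 5; substituting u = h(x) collapses the integral.
F(x) = 4*sqrt(x**2 + 5)/3 is an antiderivative of f.
Check: d/dx[4*sqrt(x**2 + 5)/3] = 4*x/(3*sqrt(x**2 + 5)) = f(x).
F(5) = 4*sqrt(30)/3; F(2) = 4.
Integral = F(5) - F(2) = -4 + 4*sqrt(30)/3.

Antiderivative: F(x) = 4*sqrt(x**2 + 5)/3; value = -4 + 4*sqrt(30)/3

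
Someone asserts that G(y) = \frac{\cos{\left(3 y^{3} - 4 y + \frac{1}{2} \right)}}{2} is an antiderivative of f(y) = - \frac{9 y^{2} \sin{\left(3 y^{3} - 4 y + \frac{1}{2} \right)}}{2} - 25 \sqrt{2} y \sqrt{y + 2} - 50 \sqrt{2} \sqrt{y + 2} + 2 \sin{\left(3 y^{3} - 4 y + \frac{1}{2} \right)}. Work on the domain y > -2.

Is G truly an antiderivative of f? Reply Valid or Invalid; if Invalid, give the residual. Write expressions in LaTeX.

d/dy[G] = - \frac{9 y^{2} \sin{\left(3 y^{3} - 4 y + \frac{1}{2} \right)}}{2} + 2 \sin{\left(3 y^{3} - 4 y + \frac{1}{2} \right)}
d/dy[G] - f(y) = 25 \sqrt{2} y \sqrt{y + 2} + 50 \sqrt{2} \sqrt{y + 2} != 0.

Invalid: d/dy[G] - f = 25 \sqrt{2} y \sqrt{y + 2} + 50 \sqrt{2} \sqrt{y + 2}, which is not 0.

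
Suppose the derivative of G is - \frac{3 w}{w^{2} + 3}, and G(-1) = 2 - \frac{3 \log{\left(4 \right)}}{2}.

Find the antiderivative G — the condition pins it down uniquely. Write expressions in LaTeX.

G(w) = 2 - \frac{3 \log{\left(w^{2} + 3 \right)}}{2}

G'(w) matches the chain-rule pattern g'(h)*h' with inner function h(w) = w^{2} + 3; substituting u = h(w) collapses the integral.
A general antiderivative is - \frac{3 \log{\left(w^{2} + 3 \right)}}{2} + C.
The condition gives C = 2 - \frac{3 \log{\left(4 \right)}}{2} - (- \frac{3 \log{\left(4 \right)}}{2}) = 2.
So G(w) = 2 - \frac{3 \log{\left(w^{2} + 3 \right)}}{2}.
Check: d/dw[2 - \frac{3 \log{\left(w^{2} + 3 \right)}}{2}] = - \frac{3 w}{w^{2} + 3} = G'(w).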